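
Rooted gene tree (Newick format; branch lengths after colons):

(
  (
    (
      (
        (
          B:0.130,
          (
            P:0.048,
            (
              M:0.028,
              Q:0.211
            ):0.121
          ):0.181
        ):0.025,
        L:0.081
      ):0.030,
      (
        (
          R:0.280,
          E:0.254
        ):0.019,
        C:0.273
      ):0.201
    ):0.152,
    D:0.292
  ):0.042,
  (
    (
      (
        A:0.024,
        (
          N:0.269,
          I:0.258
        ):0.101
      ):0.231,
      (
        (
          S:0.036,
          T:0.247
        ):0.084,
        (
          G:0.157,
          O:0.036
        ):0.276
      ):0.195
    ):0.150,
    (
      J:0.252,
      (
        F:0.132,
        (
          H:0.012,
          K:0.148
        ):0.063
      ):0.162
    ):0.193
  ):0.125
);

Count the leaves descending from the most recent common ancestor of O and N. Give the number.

The MRCA of O and N is the node subtending ((A,(N,I)),((S,T),(G,O))).
That clade contains 7 terminal taxa: A, G, I, N, O, S, T.

7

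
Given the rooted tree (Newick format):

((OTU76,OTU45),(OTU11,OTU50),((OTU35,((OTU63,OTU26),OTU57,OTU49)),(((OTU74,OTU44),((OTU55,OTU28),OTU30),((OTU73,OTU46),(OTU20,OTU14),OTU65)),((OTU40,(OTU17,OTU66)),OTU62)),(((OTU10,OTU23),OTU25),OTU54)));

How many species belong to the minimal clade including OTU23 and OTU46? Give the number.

23

The MRCA of OTU23 and OTU46 is the node subtending ((OTU35,((OTU63,OTU26),OTU57,OTU49)),(((OTU74,OTU44),((OTU55,OTU28),OTU30),((OTU73,OTU46),(OTU20,OTU14),OTU65)),((OTU40,(OTU17,OTU66)),OTU62)),(((OTU10,OTU23),OTU25),OTU54)).
That clade contains 23 terminal taxa: OTU10, OTU14, OTU17, OTU20, OTU23, OTU25, OTU26, OTU28, OTU30, OTU35, OTU40, OTU44, OTU46, OTU49, OTU54, OTU55, OTU57, OTU62, OTU63, OTU65, OTU66, OTU73, OTU74.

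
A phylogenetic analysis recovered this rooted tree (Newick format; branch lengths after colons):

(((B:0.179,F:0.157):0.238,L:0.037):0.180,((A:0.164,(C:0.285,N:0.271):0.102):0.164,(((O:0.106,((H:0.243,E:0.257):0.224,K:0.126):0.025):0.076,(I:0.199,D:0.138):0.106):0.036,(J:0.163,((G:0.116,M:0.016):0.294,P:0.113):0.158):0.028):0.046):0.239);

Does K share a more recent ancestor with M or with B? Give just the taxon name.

The MRCA of K and M subtends (((O,((H,E),K)),(I,D)),(J,((G,M),P))) (10 taxa).
The MRCA of K and B is the root, subtending the entire tree (16 taxa).
The first is nested inside the second, so K shares a more recent common ancestor with M.

M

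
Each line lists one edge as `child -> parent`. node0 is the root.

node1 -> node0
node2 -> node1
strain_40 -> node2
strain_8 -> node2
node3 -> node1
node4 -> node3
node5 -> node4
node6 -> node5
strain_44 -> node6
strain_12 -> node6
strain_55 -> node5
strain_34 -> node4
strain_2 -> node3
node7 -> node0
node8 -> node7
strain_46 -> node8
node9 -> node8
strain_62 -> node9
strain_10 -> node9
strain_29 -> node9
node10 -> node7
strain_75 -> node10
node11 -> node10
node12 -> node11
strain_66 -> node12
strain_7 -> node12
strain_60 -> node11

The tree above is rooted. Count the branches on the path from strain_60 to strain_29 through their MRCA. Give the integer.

6

The MRCA of strain_60 and strain_29 is the node subtending ((strain_46,(strain_62,strain_10,strain_29)),(strain_75,((strain_66,strain_7),strain_60))).
From strain_60 up to that node: 3 branches. From strain_29 up to the same node: 3 branches. Total: 3 + 3 = 6.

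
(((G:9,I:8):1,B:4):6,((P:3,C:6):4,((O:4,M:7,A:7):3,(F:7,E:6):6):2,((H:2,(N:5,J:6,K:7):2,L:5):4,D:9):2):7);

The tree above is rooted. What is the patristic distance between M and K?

27

The path runs M → … → MRCA → … → K; the MRCA is the node subtending ((P,C),((O,M,A),(F,E)),((H,(N,J,K),L),D)).
Branch lengths along that path: 7 + 3 + 2 + 2 + 4 + 2 + 7 = 27.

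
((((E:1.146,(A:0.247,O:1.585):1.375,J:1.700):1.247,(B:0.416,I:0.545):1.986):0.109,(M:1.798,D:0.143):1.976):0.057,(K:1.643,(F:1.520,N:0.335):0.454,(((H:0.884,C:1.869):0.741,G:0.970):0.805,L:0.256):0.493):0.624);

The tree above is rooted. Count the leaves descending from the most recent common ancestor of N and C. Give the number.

7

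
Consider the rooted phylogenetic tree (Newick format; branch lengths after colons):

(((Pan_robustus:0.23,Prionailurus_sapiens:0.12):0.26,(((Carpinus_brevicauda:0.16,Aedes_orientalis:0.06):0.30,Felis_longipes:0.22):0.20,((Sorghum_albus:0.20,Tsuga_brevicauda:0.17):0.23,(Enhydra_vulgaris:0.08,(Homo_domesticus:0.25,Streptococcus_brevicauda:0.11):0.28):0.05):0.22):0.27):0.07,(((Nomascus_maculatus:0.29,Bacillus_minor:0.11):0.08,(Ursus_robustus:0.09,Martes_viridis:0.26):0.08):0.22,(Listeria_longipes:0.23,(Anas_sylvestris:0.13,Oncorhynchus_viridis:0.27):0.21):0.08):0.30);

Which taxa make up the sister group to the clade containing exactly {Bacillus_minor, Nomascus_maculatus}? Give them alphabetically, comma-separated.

The clade containing exactly {Bacillus_minor, Nomascus_maculatus} attaches to the tree at the node subtending ((Nomascus_maculatus,Bacillus_minor),(Ursus_robustus,Martes_viridis)).
The other lineage descending from that same node — the sister group — is (Ursus_robustus,Martes_viridis); its 2 tips in alphabetical order are the answer.

Martes_viridis, Ursus_robustus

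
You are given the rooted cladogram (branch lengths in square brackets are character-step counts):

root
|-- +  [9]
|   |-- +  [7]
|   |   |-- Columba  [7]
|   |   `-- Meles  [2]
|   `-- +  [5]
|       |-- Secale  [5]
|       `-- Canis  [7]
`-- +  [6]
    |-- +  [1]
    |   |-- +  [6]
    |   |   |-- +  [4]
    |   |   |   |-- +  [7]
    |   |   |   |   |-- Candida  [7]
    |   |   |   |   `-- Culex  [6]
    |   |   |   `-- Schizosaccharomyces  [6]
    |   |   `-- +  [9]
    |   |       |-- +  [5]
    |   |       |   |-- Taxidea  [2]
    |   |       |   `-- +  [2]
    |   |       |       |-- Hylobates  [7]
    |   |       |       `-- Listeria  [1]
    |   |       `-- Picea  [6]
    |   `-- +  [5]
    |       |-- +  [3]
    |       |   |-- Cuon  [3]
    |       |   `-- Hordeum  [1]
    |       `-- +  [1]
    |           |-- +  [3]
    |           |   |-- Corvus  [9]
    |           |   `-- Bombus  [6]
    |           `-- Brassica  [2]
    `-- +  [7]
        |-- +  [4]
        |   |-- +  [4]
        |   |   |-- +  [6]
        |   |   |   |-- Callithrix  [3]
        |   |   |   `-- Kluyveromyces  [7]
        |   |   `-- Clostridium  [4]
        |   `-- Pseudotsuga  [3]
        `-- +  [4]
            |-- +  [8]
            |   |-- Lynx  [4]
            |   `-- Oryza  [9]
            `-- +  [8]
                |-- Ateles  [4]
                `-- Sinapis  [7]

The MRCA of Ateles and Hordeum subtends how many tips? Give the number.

20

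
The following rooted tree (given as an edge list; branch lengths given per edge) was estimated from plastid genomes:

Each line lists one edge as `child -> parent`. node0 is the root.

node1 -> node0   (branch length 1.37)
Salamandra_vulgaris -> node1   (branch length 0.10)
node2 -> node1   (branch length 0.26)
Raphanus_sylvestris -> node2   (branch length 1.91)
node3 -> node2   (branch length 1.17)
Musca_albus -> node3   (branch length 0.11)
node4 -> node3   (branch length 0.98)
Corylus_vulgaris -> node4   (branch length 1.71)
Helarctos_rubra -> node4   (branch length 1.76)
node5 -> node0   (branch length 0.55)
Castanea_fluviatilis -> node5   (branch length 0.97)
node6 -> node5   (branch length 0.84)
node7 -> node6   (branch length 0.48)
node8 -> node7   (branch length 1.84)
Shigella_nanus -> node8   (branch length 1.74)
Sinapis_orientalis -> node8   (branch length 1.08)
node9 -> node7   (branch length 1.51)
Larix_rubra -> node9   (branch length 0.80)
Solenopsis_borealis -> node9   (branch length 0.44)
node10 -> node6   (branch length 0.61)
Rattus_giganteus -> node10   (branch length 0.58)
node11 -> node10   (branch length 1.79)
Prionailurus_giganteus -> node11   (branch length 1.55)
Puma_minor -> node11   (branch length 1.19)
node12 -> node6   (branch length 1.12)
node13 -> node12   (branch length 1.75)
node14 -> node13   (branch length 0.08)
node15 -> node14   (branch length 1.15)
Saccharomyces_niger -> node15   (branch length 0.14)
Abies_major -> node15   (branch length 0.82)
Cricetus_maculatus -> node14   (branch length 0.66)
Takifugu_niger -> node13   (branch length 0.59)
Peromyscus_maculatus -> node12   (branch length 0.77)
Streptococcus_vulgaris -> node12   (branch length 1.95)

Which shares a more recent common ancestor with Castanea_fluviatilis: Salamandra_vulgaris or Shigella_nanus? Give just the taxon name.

Shigella_nanus

The MRCA of Castanea_fluviatilis and Shigella_nanus subtends (Castanea_fluviatilis,(((Shigella_nanus,Sinapis_orientalis),(Larix_rubra,Solenopsis_borealis)),(Rattus_giganteus,(Prionailurus_giganteus,Puma_minor)),((((Saccharomyces_niger,Abies_major),Cricetus_maculatus),Takifugu_niger),Peromyscus_maculatus,Streptococcus_vulgaris))) (14 taxa).
The MRCA of Castanea_fluviatilis and Salamandra_vulgaris is the root, subtending the entire tree (19 taxa).
The first is nested inside the second, so Castanea_fluviatilis shares a more recent common ancestor with Shigella_nanus.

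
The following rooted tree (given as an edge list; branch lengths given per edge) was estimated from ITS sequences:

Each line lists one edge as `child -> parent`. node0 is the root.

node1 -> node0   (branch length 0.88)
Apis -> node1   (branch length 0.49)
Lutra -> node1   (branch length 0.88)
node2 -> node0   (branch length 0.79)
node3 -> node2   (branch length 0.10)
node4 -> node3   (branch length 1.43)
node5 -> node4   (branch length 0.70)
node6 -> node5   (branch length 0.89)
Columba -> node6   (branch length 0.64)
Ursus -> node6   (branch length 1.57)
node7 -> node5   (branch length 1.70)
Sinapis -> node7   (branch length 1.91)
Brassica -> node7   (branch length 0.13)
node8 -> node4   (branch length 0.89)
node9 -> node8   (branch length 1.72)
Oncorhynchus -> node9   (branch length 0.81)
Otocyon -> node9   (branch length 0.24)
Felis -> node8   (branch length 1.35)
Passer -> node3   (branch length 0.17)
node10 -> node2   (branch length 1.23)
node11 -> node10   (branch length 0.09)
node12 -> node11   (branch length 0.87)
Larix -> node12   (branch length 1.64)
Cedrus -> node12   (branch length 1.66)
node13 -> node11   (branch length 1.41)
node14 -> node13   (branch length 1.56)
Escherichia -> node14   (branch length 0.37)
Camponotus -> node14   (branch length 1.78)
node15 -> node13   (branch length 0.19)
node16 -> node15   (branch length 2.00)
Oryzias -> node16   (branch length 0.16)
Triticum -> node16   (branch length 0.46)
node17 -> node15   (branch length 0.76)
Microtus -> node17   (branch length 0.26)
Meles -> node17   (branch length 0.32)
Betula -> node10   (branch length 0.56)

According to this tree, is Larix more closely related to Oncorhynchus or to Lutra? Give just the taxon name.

The MRCA of Larix and Oncorhynchus subtends (((((Columba,Ursus),(Sinapis,Brassica)),((Oncorhynchus,Otocyon),Felis)),Passer),(((Larix,Cedrus),((Escherichia,Camponotus),((Oryzias,Triticum),(Microtus,Meles)))),Betula)) (17 taxa).
The MRCA of Larix and Lutra is the root, subtending the entire tree (19 taxa).
The first is nested inside the second, so Larix shares a more recent common ancestor with Oncorhynchus.

Oncorhynchus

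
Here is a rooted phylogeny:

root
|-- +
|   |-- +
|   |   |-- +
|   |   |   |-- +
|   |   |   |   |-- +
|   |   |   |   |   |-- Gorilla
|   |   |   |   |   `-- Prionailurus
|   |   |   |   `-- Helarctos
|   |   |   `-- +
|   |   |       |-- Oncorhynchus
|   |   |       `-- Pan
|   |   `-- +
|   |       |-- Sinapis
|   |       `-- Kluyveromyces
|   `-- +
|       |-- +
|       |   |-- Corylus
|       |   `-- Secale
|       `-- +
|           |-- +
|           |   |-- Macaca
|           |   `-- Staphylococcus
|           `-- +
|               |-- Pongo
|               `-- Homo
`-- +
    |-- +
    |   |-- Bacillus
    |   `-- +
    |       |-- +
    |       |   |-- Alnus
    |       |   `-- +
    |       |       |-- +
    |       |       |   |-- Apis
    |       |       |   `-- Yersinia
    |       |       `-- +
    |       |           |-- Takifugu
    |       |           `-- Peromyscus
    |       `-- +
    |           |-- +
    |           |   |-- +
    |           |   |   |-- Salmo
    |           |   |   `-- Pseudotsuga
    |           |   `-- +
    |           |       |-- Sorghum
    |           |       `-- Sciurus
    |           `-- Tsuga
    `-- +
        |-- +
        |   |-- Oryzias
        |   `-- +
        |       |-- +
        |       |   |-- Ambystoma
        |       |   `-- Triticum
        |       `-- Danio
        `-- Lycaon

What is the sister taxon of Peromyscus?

Peromyscus attaches to the tree at the node subtending (Takifugu,Peromyscus).
The other lineage descending from that same node — the sister group — is the single tip Takifugu.

Takifugu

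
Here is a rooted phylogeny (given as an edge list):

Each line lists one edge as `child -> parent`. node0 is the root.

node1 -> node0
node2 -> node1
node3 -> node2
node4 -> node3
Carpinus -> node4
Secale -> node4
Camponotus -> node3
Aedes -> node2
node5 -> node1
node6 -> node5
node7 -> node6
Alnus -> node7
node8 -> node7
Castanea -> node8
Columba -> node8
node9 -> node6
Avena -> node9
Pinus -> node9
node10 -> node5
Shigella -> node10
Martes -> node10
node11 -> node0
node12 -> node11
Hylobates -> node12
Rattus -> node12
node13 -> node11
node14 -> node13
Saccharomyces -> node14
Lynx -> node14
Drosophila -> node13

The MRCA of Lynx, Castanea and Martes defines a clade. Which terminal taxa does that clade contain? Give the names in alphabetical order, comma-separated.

Aedes, Alnus, Avena, Camponotus, Carpinus, Castanea, Columba, Drosophila, Hylobates, Lynx, Martes, Pinus, Rattus, Saccharomyces, Secale, Shigella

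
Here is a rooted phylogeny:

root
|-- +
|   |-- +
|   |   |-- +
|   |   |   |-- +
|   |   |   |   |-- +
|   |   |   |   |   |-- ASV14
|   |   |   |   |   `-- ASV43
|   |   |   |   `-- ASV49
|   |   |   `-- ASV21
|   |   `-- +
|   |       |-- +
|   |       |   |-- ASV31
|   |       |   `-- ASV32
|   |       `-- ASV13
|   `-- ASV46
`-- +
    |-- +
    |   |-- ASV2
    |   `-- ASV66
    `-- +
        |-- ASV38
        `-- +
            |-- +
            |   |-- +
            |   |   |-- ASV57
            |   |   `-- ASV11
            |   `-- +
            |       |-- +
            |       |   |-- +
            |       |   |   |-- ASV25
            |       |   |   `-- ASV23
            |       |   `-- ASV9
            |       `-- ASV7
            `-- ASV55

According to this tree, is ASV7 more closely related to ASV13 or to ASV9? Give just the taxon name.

ASV9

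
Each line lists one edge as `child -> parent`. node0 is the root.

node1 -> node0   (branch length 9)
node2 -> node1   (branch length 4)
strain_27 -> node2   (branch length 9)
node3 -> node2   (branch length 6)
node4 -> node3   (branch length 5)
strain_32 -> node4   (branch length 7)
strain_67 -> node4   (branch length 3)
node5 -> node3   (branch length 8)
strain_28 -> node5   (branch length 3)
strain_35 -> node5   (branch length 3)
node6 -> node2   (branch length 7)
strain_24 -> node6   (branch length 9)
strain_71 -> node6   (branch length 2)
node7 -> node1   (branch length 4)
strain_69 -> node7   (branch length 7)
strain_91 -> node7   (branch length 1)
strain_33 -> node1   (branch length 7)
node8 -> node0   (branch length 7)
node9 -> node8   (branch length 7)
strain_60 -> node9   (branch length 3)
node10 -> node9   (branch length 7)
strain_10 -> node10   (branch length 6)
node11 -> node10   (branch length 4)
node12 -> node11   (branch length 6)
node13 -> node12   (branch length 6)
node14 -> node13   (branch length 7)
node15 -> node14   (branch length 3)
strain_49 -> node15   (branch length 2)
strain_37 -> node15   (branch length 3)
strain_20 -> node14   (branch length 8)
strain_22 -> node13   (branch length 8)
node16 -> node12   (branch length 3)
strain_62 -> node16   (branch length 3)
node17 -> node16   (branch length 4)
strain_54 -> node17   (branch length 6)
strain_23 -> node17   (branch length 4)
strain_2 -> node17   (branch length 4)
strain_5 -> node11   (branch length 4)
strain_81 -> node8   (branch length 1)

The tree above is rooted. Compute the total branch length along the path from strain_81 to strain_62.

The path runs strain_81 → … → MRCA → … → strain_62; the MRCA is the node subtending ((strain_60,(strain_10,(((((strain_49,strain_37),strain_20),strain_22),(strain_62,(strain_54,strain_23,strain_2))),strain_5))),strain_81).
Branch lengths along that path: 1 + 7 + 7 + 4 + 6 + 3 + 3 = 31.

31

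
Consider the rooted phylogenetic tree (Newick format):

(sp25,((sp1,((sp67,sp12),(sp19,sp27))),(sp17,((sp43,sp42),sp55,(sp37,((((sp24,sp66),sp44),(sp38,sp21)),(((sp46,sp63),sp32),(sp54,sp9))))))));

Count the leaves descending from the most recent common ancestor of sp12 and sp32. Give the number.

The MRCA of sp12 and sp32 is the node subtending ((sp1,((sp67,sp12),(sp19,sp27))),(sp17,((sp43,sp42),sp55,(sp37,((((sp24,sp66),sp44),(sp38,sp21)),(((sp46,sp63),sp32),(sp54,sp9))))))).
That clade contains 20 terminal taxa: sp1, sp12, sp17, sp19, sp21, sp24, sp27, sp32, sp37, sp38, sp42, sp43, sp44, sp46, sp54, sp55, sp63, sp66, sp67, sp9.

20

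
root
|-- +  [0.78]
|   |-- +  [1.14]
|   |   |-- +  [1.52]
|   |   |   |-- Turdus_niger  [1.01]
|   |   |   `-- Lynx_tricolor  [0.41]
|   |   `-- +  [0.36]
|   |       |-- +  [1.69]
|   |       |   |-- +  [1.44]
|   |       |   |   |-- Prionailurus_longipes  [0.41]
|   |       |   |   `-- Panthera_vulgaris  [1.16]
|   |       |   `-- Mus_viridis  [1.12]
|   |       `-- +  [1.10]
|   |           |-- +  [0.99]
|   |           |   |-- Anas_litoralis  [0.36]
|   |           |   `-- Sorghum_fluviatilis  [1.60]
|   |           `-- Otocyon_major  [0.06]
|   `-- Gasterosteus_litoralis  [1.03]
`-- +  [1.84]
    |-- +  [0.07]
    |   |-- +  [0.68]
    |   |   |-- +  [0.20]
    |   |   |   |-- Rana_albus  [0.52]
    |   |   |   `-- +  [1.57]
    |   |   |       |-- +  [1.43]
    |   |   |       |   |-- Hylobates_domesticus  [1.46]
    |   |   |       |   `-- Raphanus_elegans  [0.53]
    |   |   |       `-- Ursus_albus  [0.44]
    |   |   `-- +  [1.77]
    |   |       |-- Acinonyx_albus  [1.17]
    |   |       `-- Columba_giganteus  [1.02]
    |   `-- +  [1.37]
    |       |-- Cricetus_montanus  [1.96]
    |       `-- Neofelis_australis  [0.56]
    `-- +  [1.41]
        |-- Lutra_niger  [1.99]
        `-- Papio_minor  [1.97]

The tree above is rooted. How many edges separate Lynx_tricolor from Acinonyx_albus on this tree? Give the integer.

9

The MRCA of Lynx_tricolor and Acinonyx_albus is the root of the tree.
From Lynx_tricolor up to that node: 4 branches. From Acinonyx_albus up to the same node: 5 branches. Total: 4 + 5 = 9.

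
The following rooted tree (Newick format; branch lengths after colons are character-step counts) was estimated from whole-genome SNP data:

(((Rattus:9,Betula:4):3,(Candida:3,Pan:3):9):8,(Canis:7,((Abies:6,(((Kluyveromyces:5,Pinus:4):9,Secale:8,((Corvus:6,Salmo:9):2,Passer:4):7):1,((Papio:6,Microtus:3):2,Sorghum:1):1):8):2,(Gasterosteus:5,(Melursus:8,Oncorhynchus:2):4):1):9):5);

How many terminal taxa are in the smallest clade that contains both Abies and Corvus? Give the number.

The MRCA of Abies and Corvus is the node subtending (Abies,(((Kluyveromyces,Pinus),Secale,((Corvus,Salmo),Passer)),((Papio,Microtus),Sorghum))).
That clade contains 10 terminal taxa: Abies, Corvus, Kluyveromyces, Microtus, Papio, Passer, Pinus, Salmo, Secale, Sorghum.

10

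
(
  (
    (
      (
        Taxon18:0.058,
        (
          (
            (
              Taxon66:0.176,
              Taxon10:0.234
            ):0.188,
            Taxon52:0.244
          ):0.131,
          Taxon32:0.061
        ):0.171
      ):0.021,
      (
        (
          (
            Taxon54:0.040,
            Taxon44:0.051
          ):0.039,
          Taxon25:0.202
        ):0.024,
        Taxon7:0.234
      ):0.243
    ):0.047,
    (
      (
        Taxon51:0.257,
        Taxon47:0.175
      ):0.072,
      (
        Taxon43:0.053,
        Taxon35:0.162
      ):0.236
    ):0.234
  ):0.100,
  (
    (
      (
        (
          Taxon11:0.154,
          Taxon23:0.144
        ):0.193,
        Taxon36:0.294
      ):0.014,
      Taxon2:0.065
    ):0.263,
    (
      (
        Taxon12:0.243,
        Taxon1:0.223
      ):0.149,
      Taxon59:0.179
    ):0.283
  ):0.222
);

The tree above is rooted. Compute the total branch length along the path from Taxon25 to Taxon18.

The path runs Taxon25 → … → MRCA → … → Taxon18; the MRCA is the node subtending ((Taxon18,(((Taxon66,Taxon10),Taxon52),Taxon32)),(((Taxon54,Taxon44),Taxon25),Taxon7)).
Branch lengths along that path: 0.202 + 0.024 + 0.243 + 0.021 + 0.058 = 0.548.

0.548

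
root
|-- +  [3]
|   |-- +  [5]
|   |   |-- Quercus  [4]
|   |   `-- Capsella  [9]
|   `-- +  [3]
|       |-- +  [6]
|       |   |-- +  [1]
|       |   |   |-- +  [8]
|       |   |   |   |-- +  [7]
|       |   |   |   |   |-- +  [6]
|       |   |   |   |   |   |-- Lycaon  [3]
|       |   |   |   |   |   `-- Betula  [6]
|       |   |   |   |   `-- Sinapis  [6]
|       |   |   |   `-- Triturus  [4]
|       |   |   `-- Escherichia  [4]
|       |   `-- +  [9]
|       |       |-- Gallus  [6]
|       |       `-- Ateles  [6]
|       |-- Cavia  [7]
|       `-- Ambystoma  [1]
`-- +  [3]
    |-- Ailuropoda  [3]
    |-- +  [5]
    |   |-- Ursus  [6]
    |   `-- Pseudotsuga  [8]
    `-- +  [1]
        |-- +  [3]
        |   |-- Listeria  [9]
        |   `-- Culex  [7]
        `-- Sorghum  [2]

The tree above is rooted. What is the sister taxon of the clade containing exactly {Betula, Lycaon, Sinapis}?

The clade containing exactly {Betula, Lycaon, Sinapis} attaches to the tree at the node subtending (((Lycaon,Betula),Sinapis),Triturus).
The other lineage descending from that same node — the sister group — is the single tip Triturus.

Triturus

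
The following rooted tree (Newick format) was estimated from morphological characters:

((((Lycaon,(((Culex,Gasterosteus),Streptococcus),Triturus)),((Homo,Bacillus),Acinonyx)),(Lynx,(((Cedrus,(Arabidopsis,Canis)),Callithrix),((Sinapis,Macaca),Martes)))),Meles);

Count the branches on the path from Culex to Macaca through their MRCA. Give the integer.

11

The MRCA of Culex and Macaca is the node subtending (((Lycaon,(((Culex,Gasterosteus),Streptococcus),Triturus)),((Homo,Bacillus),Acinonyx)),(Lynx,(((Cedrus,(Arabidopsis,Canis)),Callithrix),((Sinapis,Macaca),Martes)))).
From Culex up to that node: 6 branches. From Macaca up to the same node: 5 branches. Total: 6 + 5 = 11.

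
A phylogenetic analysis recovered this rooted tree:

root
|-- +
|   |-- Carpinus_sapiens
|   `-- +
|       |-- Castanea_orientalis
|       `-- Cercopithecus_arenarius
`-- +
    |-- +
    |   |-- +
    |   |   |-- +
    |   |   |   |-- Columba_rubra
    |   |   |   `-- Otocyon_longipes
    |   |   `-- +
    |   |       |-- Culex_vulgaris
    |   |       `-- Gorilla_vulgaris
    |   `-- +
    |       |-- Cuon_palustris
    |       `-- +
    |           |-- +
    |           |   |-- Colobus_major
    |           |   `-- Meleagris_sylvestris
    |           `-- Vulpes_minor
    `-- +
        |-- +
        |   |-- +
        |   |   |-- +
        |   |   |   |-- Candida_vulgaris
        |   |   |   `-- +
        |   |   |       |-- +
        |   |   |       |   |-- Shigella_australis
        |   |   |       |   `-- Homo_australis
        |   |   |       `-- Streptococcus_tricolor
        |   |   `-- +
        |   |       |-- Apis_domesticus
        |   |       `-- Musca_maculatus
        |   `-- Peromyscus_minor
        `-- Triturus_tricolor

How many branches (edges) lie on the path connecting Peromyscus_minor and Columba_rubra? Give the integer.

7

The MRCA of Peromyscus_minor and Columba_rubra is the node subtending ((((Columba_rubra,Otocyon_longipes),(Culex_vulgaris,Gorilla_vulgaris)),(Cuon_palustris,((Colobus_major,Meleagris_sylvestris),Vulpes_minor))),((((Candida_vulgaris,((Shigella_australis,Homo_australis),Streptococcus_tricolor)),(Apis_domesticus,Musca_maculatus)),Peromyscus_minor),Triturus_tricolor)).
From Peromyscus_minor up to that node: 3 branches. From Columba_rubra up to the same node: 4 branches. Total: 3 + 4 = 7.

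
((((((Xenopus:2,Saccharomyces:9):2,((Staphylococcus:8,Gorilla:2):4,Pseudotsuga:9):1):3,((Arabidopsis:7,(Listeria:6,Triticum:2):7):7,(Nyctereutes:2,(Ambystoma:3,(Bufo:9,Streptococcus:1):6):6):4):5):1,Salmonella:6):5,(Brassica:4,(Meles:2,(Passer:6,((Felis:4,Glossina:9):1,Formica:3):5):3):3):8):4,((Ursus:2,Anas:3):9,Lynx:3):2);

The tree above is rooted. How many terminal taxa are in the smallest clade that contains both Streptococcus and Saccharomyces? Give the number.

12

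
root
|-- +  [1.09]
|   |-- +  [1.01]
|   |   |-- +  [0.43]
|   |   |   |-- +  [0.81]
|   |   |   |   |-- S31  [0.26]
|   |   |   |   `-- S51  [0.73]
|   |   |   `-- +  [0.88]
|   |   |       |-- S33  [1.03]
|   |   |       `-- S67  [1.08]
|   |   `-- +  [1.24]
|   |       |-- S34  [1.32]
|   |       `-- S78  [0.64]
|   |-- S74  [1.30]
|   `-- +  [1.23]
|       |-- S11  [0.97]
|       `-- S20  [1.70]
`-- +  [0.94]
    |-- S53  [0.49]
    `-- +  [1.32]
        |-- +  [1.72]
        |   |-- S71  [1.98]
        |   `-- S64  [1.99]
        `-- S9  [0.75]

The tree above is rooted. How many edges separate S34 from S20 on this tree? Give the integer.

5

The MRCA of S34 and S20 is the node subtending ((((S31,S51),(S33,S67)),(S34,S78)),S74,(S11,S20)).
From S34 up to that node: 3 branches. From S20 up to the same node: 2 branches. Total: 3 + 2 = 5.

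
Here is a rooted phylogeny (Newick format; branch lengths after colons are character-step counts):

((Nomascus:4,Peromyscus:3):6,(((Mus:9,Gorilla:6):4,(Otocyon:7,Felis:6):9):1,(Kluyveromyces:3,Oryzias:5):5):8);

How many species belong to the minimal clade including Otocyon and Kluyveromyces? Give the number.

6

The MRCA of Otocyon and Kluyveromyces is the node subtending (((Mus,Gorilla),(Otocyon,Felis)),(Kluyveromyces,Oryzias)).
That clade contains 6 terminal taxa: Felis, Gorilla, Kluyveromyces, Mus, Oryzias, Otocyon.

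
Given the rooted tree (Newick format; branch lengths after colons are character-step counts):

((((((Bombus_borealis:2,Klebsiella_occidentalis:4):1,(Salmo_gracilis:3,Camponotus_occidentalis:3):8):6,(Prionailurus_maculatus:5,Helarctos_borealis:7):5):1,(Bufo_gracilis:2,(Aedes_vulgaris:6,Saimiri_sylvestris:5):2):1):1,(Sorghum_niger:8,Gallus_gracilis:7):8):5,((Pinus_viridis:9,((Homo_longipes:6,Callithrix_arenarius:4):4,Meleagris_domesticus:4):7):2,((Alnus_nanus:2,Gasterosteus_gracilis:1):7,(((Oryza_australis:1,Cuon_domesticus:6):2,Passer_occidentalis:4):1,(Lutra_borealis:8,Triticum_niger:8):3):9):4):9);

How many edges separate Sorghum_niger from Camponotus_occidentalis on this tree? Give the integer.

7

The MRCA of Sorghum_niger and Camponotus_occidentalis is the node subtending (((((Bombus_borealis,Klebsiella_occidentalis),(Salmo_gracilis,Camponotus_occidentalis)),(Prionailurus_maculatus,Helarctos_borealis)),(Bufo_gracilis,(Aedes_vulgaris,Saimiri_sylvestris))),(Sorghum_niger,Gallus_gracilis)).
From Sorghum_niger up to that node: 2 branches. From Camponotus_occidentalis up to the same node: 5 branches. Total: 2 + 5 = 7.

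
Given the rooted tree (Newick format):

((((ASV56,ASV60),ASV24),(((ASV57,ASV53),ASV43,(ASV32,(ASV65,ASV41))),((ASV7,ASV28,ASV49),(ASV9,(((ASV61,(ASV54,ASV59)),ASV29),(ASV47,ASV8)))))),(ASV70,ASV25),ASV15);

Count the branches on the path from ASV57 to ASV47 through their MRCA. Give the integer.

8

The MRCA of ASV57 and ASV47 is the node subtending (((ASV57,ASV53),ASV43,(ASV32,(ASV65,ASV41))),((ASV7,ASV28,ASV49),(ASV9,(((ASV61,(ASV54,ASV59)),ASV29),(ASV47,ASV8))))).
From ASV57 up to that node: 3 branches. From ASV47 up to the same node: 5 branches. Total: 3 + 5 = 8.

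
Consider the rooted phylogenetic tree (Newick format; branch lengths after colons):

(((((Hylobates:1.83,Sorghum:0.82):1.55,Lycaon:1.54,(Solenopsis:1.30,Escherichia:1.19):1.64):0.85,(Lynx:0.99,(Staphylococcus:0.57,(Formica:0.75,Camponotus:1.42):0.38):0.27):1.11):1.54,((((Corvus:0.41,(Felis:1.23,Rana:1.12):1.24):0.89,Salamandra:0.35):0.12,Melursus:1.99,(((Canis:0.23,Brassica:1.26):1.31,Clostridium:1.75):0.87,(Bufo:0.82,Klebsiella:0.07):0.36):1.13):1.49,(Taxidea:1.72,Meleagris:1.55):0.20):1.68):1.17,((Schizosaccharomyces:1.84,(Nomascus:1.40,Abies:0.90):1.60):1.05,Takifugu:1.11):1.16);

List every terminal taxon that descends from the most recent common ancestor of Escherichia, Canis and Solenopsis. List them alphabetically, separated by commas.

Brassica, Bufo, Camponotus, Canis, Clostridium, Corvus, Escherichia, Felis, Formica, Hylobates, Klebsiella, Lycaon, Lynx, Meleagris, Melursus, Rana, Salamandra, Solenopsis, Sorghum, Staphylococcus, Taxidea

Tracing Escherichia: it sits inside (Solenopsis,Escherichia).
Tracing Canis: it sits inside (Canis,Brassica).
Tracing Solenopsis: it sits inside (Solenopsis,Escherichia).
The smallest clade enclosing all 3 is ((((Hylobates,Sorghum),Lycaon,(Solenopsis,Escherichia)),(Lynx,(Staphylococcus,(Formica,Camponotus)))),((((Corvus,(Felis,Rana)),Salamandra),Melursus,(((Canis,Brassica),Clostridium),(Bufo,Klebsiella))),(Taxidea,Meleagris))); the answer is its 21 terminal taxa in alphabetical order.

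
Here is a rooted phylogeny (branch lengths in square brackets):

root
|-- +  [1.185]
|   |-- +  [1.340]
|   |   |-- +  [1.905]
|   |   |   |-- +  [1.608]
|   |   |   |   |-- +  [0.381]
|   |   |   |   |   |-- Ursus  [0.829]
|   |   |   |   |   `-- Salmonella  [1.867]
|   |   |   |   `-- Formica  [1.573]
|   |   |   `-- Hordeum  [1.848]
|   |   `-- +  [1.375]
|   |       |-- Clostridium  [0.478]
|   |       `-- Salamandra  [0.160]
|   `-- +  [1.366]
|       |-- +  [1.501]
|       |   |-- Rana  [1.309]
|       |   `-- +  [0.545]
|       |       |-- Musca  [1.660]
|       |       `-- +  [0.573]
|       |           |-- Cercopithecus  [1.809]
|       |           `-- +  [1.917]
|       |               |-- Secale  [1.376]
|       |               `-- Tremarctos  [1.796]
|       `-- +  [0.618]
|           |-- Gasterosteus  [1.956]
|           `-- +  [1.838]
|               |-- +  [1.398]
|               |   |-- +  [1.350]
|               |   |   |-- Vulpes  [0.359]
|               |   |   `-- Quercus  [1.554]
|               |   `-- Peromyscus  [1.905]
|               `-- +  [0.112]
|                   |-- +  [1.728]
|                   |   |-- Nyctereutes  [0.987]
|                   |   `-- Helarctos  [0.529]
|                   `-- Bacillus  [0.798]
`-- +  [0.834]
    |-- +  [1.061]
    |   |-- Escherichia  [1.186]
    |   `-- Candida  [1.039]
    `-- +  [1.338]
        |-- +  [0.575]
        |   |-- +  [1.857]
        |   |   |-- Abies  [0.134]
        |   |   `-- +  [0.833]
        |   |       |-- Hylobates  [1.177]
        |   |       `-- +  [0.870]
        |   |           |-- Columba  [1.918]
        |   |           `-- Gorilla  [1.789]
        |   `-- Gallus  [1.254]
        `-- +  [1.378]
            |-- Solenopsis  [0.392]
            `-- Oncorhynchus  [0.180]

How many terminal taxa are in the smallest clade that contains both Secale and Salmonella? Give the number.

18

The MRCA of Secale and Salmonella is the node subtending (((((Ursus,Salmonella),Formica),Hordeum),(Clostridium,Salamandra)),((Rana,(Musca,(Cercopithecus,(Secale,Tremarctos)))),(Gasterosteus,(((Vulpes,Quercus),Peromyscus),((Nyctereutes,Helarctos),Bacillus))))).
That clade contains 18 terminal taxa: Bacillus, Cercopithecus, Clostridium, Formica, Gasterosteus, Helarctos, Hordeum, Musca, Nyctereutes, Peromyscus, Quercus, Rana, Salamandra, Salmonella, Secale, Tremarctos, Ursus, Vulpes.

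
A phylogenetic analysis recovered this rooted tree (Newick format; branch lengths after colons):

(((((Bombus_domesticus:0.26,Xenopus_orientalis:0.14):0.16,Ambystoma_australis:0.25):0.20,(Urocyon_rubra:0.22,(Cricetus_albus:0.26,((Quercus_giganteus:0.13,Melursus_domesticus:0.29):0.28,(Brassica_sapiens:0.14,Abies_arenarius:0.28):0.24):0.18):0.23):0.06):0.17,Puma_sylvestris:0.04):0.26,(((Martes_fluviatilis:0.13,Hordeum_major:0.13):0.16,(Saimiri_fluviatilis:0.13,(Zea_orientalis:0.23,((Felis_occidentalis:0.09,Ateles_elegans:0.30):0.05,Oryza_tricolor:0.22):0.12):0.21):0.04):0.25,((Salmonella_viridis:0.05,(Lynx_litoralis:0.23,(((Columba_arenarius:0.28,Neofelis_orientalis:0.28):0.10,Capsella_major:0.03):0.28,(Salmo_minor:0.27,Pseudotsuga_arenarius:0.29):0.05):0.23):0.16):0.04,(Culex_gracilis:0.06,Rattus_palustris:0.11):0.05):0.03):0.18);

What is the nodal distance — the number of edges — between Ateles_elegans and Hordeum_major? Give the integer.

7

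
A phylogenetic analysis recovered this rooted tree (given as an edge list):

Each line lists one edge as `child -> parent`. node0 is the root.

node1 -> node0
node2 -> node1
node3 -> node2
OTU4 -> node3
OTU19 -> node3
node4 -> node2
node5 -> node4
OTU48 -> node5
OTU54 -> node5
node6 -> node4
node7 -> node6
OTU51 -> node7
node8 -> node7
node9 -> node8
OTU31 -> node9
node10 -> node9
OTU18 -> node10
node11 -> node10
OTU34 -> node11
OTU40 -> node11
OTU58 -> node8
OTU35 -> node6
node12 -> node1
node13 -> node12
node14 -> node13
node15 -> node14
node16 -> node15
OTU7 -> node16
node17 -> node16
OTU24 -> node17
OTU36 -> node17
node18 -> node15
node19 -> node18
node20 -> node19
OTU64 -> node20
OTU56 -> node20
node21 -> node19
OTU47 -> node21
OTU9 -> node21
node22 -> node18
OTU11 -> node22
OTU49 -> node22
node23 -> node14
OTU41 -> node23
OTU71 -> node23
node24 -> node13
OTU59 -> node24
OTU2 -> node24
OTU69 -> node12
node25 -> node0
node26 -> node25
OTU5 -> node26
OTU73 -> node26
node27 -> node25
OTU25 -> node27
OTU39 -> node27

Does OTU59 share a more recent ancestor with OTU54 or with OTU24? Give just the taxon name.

The MRCA of OTU59 and OTU24 subtends ((((OTU7,(OTU24,OTU36)),(((OTU64,OTU56),(OTU47,OTU9)),(OTU11,OTU49))),(OTU41,OTU71)),(OTU59,OTU2)) (13 taxa).
The MRCA of OTU59 and OTU54 subtends (((OTU4,OTU19),((OTU48,OTU54),((OTU51,((OTU31,(OTU18,(OTU34,OTU40))),OTU58)),OTU35))),(((((OTU7,(OTU24,OTU36)),(((OTU64,OTU56),(OTU47,OTU9)),(OTU11,OTU49))),(OTU41,OTU71)),(OTU59,OTU2)),OTU69)) (25 taxa).
The first is nested inside the second, so OTU59 shares a more recent common ancestor with OTU24.

OTU24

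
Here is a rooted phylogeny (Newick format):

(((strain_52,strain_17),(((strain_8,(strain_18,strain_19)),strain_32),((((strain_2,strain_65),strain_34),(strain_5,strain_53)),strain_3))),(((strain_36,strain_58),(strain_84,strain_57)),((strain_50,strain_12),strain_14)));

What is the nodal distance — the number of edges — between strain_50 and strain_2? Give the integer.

11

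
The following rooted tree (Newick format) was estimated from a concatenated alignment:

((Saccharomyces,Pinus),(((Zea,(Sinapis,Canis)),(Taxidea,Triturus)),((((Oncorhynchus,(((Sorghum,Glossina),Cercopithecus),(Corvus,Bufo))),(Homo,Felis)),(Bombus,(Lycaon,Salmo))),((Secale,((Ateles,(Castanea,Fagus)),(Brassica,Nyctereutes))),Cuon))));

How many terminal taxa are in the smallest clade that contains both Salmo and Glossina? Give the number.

11

The MRCA of Salmo and Glossina is the node subtending (((Oncorhynchus,(((Sorghum,Glossina),Cercopithecus),(Corvus,Bufo))),(Homo,Felis)),(Bombus,(Lycaon,Salmo))).
That clade contains 11 terminal taxa: Bombus, Bufo, Cercopithecus, Corvus, Felis, Glossina, Homo, Lycaon, Oncorhynchus, Salmo, Sorghum.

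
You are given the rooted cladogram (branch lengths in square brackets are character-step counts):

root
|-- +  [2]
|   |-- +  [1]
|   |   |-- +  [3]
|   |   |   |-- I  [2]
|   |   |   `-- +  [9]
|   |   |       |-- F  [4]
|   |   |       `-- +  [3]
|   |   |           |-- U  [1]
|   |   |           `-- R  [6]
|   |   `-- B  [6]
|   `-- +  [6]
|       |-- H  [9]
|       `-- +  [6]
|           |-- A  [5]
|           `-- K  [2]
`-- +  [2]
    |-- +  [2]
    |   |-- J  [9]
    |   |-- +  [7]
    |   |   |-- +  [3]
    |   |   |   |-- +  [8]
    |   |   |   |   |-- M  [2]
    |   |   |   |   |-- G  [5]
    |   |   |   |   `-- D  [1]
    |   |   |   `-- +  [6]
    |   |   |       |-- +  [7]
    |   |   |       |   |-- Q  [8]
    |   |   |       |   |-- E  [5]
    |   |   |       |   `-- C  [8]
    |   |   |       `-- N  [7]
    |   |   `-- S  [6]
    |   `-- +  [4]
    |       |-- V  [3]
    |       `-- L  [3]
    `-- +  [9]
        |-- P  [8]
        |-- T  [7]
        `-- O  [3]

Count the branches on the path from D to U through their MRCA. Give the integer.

12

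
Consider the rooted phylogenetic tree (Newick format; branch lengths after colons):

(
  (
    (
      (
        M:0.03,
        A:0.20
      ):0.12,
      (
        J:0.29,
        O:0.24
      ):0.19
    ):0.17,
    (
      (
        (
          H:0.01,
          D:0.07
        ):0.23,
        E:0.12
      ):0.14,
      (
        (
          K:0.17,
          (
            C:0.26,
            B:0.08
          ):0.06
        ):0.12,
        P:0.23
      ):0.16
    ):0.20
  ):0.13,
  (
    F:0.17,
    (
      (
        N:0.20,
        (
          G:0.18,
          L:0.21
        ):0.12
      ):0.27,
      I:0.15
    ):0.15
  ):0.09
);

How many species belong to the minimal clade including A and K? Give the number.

11

The MRCA of A and K is the node subtending (((M,A),(J,O)),(((H,D),E),((K,(C,B)),P))).
That clade contains 11 terminal taxa: A, B, C, D, E, H, J, K, M, O, P.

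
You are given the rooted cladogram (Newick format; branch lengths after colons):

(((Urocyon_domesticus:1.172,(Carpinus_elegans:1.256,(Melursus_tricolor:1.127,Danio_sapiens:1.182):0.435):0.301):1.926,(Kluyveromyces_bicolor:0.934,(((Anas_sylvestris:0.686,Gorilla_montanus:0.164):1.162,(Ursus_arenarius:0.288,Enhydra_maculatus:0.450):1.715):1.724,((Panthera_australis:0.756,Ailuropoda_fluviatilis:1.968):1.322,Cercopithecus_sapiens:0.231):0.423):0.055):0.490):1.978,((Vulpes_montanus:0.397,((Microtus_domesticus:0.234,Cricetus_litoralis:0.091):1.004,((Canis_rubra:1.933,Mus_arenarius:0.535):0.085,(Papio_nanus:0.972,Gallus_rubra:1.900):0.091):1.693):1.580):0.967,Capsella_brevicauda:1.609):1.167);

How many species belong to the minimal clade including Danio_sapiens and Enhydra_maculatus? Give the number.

12

The MRCA of Danio_sapiens and Enhydra_maculatus is the node subtending ((Urocyon_domesticus,(Carpinus_elegans,(Melursus_tricolor,Danio_sapiens))),(Kluyveromyces_bicolor,(((Anas_sylvestris,Gorilla_montanus),(Ursus_arenarius,Enhydra_maculatus)),((Panthera_australis,Ailuropoda_fluviatilis),Cercopithecus_sapiens)))).
That clade contains 12 terminal taxa: Ailuropoda_fluviatilis, Anas_sylvestris, Carpinus_elegans, Cercopithecus_sapiens, Danio_sapiens, Enhydra_maculatus, Gorilla_montanus, Kluyveromyces_bicolor, Melursus_tricolor, Panthera_australis, Urocyon_domesticus, Ursus_arenarius.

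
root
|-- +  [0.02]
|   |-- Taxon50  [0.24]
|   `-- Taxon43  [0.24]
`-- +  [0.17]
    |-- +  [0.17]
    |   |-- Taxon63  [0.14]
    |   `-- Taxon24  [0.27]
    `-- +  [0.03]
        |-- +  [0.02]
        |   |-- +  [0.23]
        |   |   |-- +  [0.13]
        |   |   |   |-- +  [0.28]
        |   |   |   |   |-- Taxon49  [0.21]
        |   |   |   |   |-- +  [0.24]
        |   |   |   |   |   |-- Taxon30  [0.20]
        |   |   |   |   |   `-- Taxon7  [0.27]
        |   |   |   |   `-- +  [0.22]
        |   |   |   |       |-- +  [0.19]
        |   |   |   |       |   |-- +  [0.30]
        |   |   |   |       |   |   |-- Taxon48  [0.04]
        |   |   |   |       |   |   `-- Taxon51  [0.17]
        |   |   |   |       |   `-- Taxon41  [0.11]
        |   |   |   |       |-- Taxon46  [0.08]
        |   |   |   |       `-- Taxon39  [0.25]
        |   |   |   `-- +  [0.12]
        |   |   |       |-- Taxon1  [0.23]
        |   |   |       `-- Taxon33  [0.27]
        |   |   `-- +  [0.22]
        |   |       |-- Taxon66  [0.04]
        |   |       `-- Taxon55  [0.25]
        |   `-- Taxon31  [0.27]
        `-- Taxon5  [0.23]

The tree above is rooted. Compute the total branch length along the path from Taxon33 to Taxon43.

1.23

The path runs Taxon33 → … → MRCA → … → Taxon43; the MRCA is the root of the tree.
Branch lengths along that path: 0.27 + 0.12 + 0.13 + 0.23 + 0.02 + 0.03 + 0.17 + 0.02 + 0.24 = 1.23.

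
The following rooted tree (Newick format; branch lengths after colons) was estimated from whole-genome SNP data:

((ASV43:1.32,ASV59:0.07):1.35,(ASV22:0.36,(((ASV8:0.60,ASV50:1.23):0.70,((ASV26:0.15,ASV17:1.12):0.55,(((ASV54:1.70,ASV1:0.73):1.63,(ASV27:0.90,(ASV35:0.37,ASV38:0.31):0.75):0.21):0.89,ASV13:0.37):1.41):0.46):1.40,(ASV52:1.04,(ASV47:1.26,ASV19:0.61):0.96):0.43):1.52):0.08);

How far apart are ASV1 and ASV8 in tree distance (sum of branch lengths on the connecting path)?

6.42

The path runs ASV1 → … → MRCA → … → ASV8; the MRCA is the node subtending ((ASV8,ASV50),((ASV26,ASV17),(((ASV54,ASV1),(ASV27,(ASV35,ASV38))),ASV13))).
Branch lengths along that path: 0.73 + 1.63 + 0.89 + 1.41 + 0.46 + 0.70 + 0.60 = 6.42.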